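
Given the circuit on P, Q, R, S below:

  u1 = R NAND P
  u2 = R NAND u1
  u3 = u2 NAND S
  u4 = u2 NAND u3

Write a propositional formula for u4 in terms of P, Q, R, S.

u1 = R NAND P
u2 = R NAND u1 = R NAND (R NAND P)
u3 = u2 NAND S = (R NAND (R NAND P)) NAND S
u4 = u2 NAND u3 = (R NAND (R NAND P)) NAND ((R NAND (R NAND P)) NAND S)

(R NAND (R NAND P)) NAND ((R NAND (R NAND P)) NAND S)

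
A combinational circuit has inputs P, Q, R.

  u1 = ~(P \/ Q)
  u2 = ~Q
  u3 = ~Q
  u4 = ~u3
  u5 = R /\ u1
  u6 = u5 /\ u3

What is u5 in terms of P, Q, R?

R /\ (~(P \/ Q))

u1 = ~(P \/ Q)
u5 = R /\ u1 = R /\ (~(P \/ Q))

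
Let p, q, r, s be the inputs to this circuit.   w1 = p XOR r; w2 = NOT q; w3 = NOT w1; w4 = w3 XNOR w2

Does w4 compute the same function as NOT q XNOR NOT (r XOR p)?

w1 = p XOR r
w2 = NOT q
w3 = NOT w1 = NOT (p XOR r)
w4 = w3 XNOR w2 = NOT (p XOR r) XNOR NOT q
At p=0, q=0, r=1, s=0: circuit gives 0, formula gives 0.
At p=0, q=0, r=0, s=0: circuit gives 1, formula gives 1.
Agrees on all 16 inputs.

Yes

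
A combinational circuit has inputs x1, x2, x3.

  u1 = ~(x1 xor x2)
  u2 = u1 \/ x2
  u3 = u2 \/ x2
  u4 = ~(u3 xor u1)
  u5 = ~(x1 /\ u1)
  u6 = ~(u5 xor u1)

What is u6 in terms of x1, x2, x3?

u1 = ~(x1 xor x2)
u5 = ~(x1 /\ u1) = ~(x1 /\ (~(x1 xor x2)))
u6 = ~(u5 xor u1) = ~((~(x1 /\ (~(x1 xor x2)))) xor (~(x1 xor x2)))

~((~(x1 /\ (~(x1 xor x2)))) xor (~(x1 xor x2)))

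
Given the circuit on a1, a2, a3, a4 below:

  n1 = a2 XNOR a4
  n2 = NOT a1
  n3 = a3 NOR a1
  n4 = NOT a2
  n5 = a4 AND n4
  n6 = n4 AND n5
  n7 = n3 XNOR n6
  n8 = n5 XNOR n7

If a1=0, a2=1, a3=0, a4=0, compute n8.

n3 = 0 NOR 0 = 1
n4 = NOT 1 = 0
n5 = 0 AND 0 = 0
n6 = 0 AND 0 = 0
n7 = 1 XNOR 0 = 0
n8 = 0 XNOR 0 = 1

1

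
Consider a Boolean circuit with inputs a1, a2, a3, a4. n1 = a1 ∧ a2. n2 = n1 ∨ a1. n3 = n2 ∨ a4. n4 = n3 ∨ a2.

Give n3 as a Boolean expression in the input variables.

n1 = a1 ∧ a2
n2 = n1 ∨ a1 = (a1 ∧ a2) ∨ a1
n3 = n2 ∨ a4 = ((a1 ∧ a2) ∨ a1) ∨ a4

((a1 ∧ a2) ∨ a1) ∨ a4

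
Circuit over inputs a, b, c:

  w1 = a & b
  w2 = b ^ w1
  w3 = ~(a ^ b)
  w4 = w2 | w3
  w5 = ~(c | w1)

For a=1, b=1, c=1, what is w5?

w1 = 1 & 1 = 1
w5 = ~(1 | 1) = 0

0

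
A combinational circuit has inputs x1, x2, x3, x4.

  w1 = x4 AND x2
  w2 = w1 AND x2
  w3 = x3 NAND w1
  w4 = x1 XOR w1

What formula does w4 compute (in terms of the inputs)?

w1 = x4 AND x2
w4 = x1 XOR w1 = x1 XOR (x4 AND x2)

x1 XOR (x4 AND x2)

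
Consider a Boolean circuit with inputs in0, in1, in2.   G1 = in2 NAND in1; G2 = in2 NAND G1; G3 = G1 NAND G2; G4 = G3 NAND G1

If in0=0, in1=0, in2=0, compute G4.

1

G1 = 0 NAND 0 = 1
G2 = 0 NAND 1 = 1
G3 = 1 NAND 1 = 0
G4 = 0 NAND 1 = 1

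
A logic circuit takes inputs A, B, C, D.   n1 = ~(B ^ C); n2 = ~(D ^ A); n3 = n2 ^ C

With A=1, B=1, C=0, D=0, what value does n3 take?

n2 = ~(0 ^ 1) = 0
n3 = 0 ^ 0 = 0

0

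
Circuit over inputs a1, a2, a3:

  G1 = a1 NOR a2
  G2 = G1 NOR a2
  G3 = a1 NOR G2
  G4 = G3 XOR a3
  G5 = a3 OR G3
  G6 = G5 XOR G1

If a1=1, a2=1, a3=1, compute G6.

G1 = 1 NOR 1 = 0
G2 = 0 NOR 1 = 0
G3 = 1 NOR 0 = 0
G5 = 1 OR 0 = 1
G6 = 1 XOR 0 = 1

1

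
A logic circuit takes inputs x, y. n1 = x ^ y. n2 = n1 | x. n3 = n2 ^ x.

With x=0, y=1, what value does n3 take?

n1 = 0 ^ 1 = 1
n2 = 1 | 0 = 1
n3 = 1 ^ 0 = 1

1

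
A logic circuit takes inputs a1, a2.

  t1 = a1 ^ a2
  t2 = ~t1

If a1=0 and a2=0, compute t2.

t1 = 0 ^ 0 = 0
t2 = ~0 = 1

1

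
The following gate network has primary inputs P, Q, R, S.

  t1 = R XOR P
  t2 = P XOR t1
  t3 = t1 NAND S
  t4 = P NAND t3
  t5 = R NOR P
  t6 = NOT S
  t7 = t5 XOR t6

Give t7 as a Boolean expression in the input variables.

(R NOR P) XOR NOT S

t5 = R NOR P
t6 = NOT S
t7 = t5 XOR t6 = (R NOR P) XOR NOT S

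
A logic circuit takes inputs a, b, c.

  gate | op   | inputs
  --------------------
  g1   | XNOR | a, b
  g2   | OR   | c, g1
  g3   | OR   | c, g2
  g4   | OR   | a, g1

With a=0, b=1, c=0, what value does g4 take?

0

g1 = 0 XNOR 1 = 0
g4 = 0 OR 0 = 0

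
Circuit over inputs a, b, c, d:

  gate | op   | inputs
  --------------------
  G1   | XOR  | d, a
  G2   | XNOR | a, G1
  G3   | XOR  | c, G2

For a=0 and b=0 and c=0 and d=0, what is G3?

1

G1 = 0 XOR 0 = 0
G2 = 0 XNOR 0 = 1
G3 = 0 XOR 1 = 1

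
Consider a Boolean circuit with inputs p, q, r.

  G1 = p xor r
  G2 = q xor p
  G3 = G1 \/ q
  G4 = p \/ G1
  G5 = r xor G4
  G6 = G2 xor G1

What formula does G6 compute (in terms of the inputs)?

(q xor p) xor (p xor r)

G1 = p xor r
G2 = q xor p
G6 = G2 xor G1 = (q xor p) xor (p xor r)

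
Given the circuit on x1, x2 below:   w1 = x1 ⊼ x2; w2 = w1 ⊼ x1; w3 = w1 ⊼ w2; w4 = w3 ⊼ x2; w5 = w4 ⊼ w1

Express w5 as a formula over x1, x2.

w1 = x1 ⊼ x2
w2 = w1 ⊼ x1 = (x1 ⊼ x2) ⊼ x1
w3 = w1 ⊼ w2 = (x1 ⊼ x2) ⊼ ((x1 ⊼ x2) ⊼ x1)
w4 = w3 ⊼ x2 = ((x1 ⊼ x2) ⊼ ((x1 ⊼ x2) ⊼ x1)) ⊼ x2
w5 = w4 ⊼ w1 = (((x1 ⊼ x2) ⊼ ((x1 ⊼ x2) ⊼ x1)) ⊼ x2) ⊼ (x1 ⊼ x2)

(((x1 ⊼ x2) ⊼ ((x1 ⊼ x2) ⊼ x1)) ⊼ x2) ⊼ (x1 ⊼ x2)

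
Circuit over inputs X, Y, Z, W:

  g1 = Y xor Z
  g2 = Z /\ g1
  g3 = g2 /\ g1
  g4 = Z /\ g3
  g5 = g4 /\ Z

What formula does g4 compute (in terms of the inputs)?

g1 = Y xor Z
g2 = Z /\ g1 = Z /\ (Y xor Z)
g3 = g2 /\ g1 = (Z /\ (Y xor Z)) /\ (Y xor Z)
g4 = Z /\ g3 = Z /\ ((Z /\ (Y xor Z)) /\ (Y xor Z))

Z /\ ((Z /\ (Y xor Z)) /\ (Y xor Z))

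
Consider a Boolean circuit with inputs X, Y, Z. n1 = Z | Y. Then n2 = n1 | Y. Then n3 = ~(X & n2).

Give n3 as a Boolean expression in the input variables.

~(X & ((Z | Y) | Y))

n1 = Z | Y
n2 = n1 | Y = (Z | Y) | Y
n3 = ~(X & n2) = ~(X & ((Z | Y) | Y))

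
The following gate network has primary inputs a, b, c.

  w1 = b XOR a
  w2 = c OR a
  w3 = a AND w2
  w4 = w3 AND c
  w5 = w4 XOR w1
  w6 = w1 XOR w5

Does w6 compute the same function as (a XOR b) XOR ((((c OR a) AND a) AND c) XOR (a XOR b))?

w1 = b XOR a
w2 = c OR a
w3 = a AND w2 = a AND (c OR a)
w4 = w3 AND c = (a AND (c OR a)) AND c
w5 = w4 XOR w1 = ((a AND (c OR a)) AND c) XOR (b XOR a)
w6 = w1 XOR w5 = (b XOR a) XOR (((a AND (c OR a)) AND c) XOR (b XOR a))
At a=0, b=0, c=0: circuit gives 0, formula gives 0.
At a=1, b=0, c=1: circuit gives 1, formula gives 1.
Agrees on all 8 inputs.

Yes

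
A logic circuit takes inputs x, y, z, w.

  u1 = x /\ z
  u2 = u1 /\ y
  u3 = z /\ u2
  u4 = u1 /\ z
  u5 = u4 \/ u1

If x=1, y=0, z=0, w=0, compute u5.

u1 = 1 /\ 0 = 0
u4 = 0 /\ 0 = 0
u5 = 0 \/ 0 = 0

0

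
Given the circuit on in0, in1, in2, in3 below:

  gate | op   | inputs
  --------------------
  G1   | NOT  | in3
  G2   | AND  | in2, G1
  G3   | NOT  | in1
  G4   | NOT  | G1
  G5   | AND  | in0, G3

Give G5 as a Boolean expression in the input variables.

G3 = NOT in1
G5 = in0 AND G3 = in0 AND NOT in1

in0 AND NOT in1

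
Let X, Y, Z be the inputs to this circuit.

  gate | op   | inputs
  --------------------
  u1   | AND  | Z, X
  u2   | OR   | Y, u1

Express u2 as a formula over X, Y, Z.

u1 = Z AND X
u2 = Y OR u1 = Y OR (Z AND X)

Y OR (Z AND X)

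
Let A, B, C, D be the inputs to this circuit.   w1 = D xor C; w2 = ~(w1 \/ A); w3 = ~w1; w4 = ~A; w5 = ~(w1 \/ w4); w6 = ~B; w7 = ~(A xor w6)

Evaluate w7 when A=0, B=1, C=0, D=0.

w6 = ~1 = 0
w7 = ~(0 xor 0) = 1

1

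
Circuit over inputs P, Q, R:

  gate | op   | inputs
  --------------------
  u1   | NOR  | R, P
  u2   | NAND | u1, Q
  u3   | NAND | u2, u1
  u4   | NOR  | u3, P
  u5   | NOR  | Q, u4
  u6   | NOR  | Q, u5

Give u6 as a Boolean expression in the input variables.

Q NOR (Q NOR ((((R NOR P) NAND Q) NAND (R NOR P)) NOR P))

u1 = R NOR P
u2 = u1 NAND Q = (R NOR P) NAND Q
u3 = u2 NAND u1 = ((R NOR P) NAND Q) NAND (R NOR P)
u4 = u3 NOR P = (((R NOR P) NAND Q) NAND (R NOR P)) NOR P
u5 = Q NOR u4 = Q NOR ((((R NOR P) NAND Q) NAND (R NOR P)) NOR P)
u6 = Q NOR u5 = Q NOR (Q NOR ((((R NOR P) NAND Q) NAND (R NOR P)) NOR P))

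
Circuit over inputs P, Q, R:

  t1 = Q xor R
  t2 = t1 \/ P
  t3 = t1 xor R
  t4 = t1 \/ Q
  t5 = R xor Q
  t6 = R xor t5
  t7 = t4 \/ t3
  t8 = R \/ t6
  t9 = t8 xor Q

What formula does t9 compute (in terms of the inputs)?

t5 = R xor Q
t6 = R xor t5 = R xor (R xor Q)
t8 = R \/ t6 = R \/ (R xor (R xor Q))
t9 = t8 xor Q = (R \/ (R xor (R xor Q))) xor Q

(R \/ (R xor (R xor Q))) xor Q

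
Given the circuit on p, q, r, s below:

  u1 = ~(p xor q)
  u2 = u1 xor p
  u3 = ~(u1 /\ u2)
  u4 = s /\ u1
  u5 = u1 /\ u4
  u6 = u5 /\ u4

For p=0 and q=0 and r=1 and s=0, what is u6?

u1 = ~(0 xor 0) = 1
u4 = 0 /\ 1 = 0
u5 = 1 /\ 0 = 0
u6 = 0 /\ 0 = 0

0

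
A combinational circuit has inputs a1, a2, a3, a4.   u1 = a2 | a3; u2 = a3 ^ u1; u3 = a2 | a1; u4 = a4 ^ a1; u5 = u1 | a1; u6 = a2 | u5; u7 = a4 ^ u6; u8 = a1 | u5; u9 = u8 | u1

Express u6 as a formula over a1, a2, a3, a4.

a2 | ((a2 | a3) | a1)

u1 = a2 | a3
u5 = u1 | a1 = (a2 | a3) | a1
u6 = a2 | u5 = a2 | ((a2 | a3) | a1)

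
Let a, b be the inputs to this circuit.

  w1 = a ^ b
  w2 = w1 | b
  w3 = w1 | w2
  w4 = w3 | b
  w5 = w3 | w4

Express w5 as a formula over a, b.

((a ^ b) | ((a ^ b) | b)) | (((a ^ b) | ((a ^ b) | b)) | b)

w1 = a ^ b
w2 = w1 | b = (a ^ b) | b
w3 = w1 | w2 = (a ^ b) | ((a ^ b) | b)
w4 = w3 | b = ((a ^ b) | ((a ^ b) | b)) | b
w5 = w3 | w4 = ((a ^ b) | ((a ^ b) | b)) | (((a ^ b) | ((a ^ b) | b)) | b)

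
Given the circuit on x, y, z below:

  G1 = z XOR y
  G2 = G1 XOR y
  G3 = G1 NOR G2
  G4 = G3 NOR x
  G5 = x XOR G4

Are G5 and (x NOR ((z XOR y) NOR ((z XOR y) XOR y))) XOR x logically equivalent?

G1 = z XOR y
G2 = G1 XOR y = (z XOR y) XOR y
G3 = G1 NOR G2 = (z XOR y) NOR ((z XOR y) XOR y)
G4 = G3 NOR x = ((z XOR y) NOR ((z XOR y) XOR y)) NOR x
G5 = x XOR G4 = x XOR (((z XOR y) NOR ((z XOR y) XOR y)) NOR x)
At x=0, y=0, z=0: circuit gives 0, formula gives 0.
At x=0, y=0, z=1: circuit gives 1, formula gives 1.
Agrees on all 8 inputs.

Yes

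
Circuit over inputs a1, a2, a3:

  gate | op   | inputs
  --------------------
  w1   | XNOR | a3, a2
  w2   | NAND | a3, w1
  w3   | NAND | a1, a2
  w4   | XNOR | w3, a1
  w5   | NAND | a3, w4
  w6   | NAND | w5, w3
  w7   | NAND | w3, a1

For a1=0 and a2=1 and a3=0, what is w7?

w3 = 0 NAND 1 = 1
w7 = 1 NAND 0 = 1

1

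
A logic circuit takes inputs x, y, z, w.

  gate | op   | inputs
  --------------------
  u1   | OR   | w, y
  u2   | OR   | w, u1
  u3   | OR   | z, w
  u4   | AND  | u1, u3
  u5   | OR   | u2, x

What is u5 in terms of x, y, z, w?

(w OR (w OR y)) OR x

u1 = w OR y
u2 = w OR u1 = w OR (w OR y)
u5 = u2 OR x = (w OR (w OR y)) OR x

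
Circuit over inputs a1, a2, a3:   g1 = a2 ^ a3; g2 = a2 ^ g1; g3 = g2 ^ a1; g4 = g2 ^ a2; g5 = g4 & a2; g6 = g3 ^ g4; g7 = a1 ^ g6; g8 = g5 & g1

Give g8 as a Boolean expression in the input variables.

g1 = a2 ^ a3
g2 = a2 ^ g1 = a2 ^ (a2 ^ a3)
g4 = g2 ^ a2 = (a2 ^ (a2 ^ a3)) ^ a2
g5 = g4 & a2 = ((a2 ^ (a2 ^ a3)) ^ a2) & a2
g8 = g5 & g1 = (((a2 ^ (a2 ^ a3)) ^ a2) & a2) & (a2 ^ a3)

(((a2 ^ (a2 ^ a3)) ^ a2) & a2) & (a2 ^ a3)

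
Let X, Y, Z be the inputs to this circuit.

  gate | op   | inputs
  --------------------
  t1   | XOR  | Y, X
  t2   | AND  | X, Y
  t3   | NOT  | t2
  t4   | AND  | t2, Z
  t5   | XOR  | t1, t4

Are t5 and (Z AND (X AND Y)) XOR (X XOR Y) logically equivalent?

t1 = Y XOR X
t2 = X AND Y
t4 = t2 AND Z = (X AND Y) AND Z
t5 = t1 XOR t4 = (Y XOR X) XOR ((X AND Y) AND Z)
At X=0, Y=0, Z=0: circuit gives 0, formula gives 0.
At X=0, Y=1, Z=0: circuit gives 1, formula gives 1.
Agrees on all 8 inputs.

Yes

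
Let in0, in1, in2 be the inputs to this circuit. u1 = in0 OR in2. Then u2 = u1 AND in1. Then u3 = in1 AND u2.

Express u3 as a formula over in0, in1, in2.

u1 = in0 OR in2
u2 = u1 AND in1 = (in0 OR in2) AND in1
u3 = in1 AND u2 = in1 AND ((in0 OR in2) AND in1)

in1 AND ((in0 OR in2) AND in1)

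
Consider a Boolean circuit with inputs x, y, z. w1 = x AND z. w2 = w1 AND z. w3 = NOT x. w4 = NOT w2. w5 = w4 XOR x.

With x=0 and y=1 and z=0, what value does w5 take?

1

w1 = 0 AND 0 = 0
w2 = 0 AND 0 = 0
w4 = NOT 0 = 1
w5 = 1 XOR 0 = 1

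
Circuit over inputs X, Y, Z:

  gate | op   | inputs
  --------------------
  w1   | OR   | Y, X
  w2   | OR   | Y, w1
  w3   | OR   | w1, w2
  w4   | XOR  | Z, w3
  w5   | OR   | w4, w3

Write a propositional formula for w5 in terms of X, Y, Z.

w1 = Y OR X
w2 = Y OR w1 = Y OR (Y OR X)
w3 = w1 OR w2 = (Y OR X) OR (Y OR (Y OR X))
w4 = Z XOR w3 = Z XOR ((Y OR X) OR (Y OR (Y OR X)))
w5 = w4 OR w3 = (Z XOR ((Y OR X) OR (Y OR (Y OR X)))) OR ((Y OR X) OR (Y OR (Y OR X)))

(Z XOR ((Y OR X) OR (Y OR (Y OR X)))) OR ((Y OR X) OR (Y OR (Y OR X)))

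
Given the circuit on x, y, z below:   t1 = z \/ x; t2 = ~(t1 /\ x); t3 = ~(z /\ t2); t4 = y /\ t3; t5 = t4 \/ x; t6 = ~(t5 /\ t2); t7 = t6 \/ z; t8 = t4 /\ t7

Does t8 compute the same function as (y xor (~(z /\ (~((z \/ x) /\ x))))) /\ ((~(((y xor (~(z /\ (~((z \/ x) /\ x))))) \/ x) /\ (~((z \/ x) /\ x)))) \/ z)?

t1 = z \/ x
t2 = ~(t1 /\ x) = ~((z \/ x) /\ x)
t3 = ~(z /\ t2) = ~(z /\ (~((z \/ x) /\ x)))
t4 = y /\ t3 = y /\ (~(z /\ (~((z \/ x) /\ x))))
t5 = t4 \/ x = (y /\ (~(z /\ (~((z \/ x) /\ x))))) \/ x
t6 = ~(t5 /\ t2) = ~(((y /\ (~(z /\ (~((z \/ x) /\ x))))) \/ x) /\ (~((z \/ x) /\ x)))
t7 = t6 \/ z = (~(((y /\ (~(z /\ (~((z \/ x) /\ x))))) \/ x) /\ (~((z \/ x) /\ x)))) \/ z
t8 = t4 /\ t7 = (y /\ (~(z /\ (~((z \/ x) /\ x))))) /\ ((~(((y /\ (~(z /\ (~((z \/ x) /\ x))))) \/ x) /\ (~((z \/ x) /\ x)))) \/ z)
At x=0, y=1, z=1: circuit gives 0, formula gives 1.

No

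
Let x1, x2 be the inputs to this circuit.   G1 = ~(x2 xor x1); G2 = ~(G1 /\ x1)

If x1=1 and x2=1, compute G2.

0

G1 = ~(1 xor 1) = 1
G2 = ~(1 /\ 1) = 0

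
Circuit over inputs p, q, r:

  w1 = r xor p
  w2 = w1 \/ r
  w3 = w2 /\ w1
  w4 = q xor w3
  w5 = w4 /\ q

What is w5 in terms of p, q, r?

(q xor (((r xor p) \/ r) /\ (r xor p))) /\ q

w1 = r xor p
w2 = w1 \/ r = (r xor p) \/ r
w3 = w2 /\ w1 = ((r xor p) \/ r) /\ (r xor p)
w4 = q xor w3 = q xor (((r xor p) \/ r) /\ (r xor p))
w5 = w4 /\ q = (q xor (((r xor p) \/ r) /\ (r xor p))) /\ q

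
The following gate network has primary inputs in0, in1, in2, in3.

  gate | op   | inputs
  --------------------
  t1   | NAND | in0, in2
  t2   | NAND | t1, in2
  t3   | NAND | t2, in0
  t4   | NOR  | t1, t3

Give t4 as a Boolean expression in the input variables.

(in0 NAND in2) NOR (((in0 NAND in2) NAND in2) NAND in0)

t1 = in0 NAND in2
t2 = t1 NAND in2 = (in0 NAND in2) NAND in2
t3 = t2 NAND in0 = ((in0 NAND in2) NAND in2) NAND in0
t4 = t1 NOR t3 = (in0 NAND in2) NOR (((in0 NAND in2) NAND in2) NAND in0)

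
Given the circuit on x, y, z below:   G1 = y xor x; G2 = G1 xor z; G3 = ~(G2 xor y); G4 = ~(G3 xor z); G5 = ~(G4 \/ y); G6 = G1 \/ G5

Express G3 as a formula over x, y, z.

G1 = y xor x
G2 = G1 xor z = (y xor x) xor z
G3 = ~(G2 xor y) = ~(((y xor x) xor z) xor y)

~(((y xor x) xor z) xor y)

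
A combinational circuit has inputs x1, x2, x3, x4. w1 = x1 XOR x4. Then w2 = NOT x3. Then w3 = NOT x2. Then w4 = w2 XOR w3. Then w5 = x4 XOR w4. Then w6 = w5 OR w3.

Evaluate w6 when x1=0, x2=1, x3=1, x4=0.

w2 = NOT 1 = 0
w3 = NOT 1 = 0
w4 = 0 XOR 0 = 0
w5 = 0 XOR 0 = 0
w6 = 0 OR 0 = 0

0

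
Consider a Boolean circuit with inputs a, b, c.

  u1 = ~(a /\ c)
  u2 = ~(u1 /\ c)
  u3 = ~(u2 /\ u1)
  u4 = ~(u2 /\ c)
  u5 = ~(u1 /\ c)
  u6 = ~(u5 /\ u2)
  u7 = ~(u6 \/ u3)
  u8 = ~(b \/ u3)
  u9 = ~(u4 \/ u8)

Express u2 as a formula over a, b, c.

u1 = ~(a /\ c)
u2 = ~(u1 /\ c) = ~((~(a /\ c)) /\ c)

~((~(a /\ c)) /\ c)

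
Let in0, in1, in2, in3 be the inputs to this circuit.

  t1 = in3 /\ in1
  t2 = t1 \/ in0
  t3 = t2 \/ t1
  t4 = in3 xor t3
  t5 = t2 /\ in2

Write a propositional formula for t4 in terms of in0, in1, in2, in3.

in3 xor (((in3 /\ in1) \/ in0) \/ (in3 /\ in1))

t1 = in3 /\ in1
t2 = t1 \/ in0 = (in3 /\ in1) \/ in0
t3 = t2 \/ t1 = ((in3 /\ in1) \/ in0) \/ (in3 /\ in1)
t4 = in3 xor t3 = in3 xor (((in3 /\ in1) \/ in0) \/ (in3 /\ in1))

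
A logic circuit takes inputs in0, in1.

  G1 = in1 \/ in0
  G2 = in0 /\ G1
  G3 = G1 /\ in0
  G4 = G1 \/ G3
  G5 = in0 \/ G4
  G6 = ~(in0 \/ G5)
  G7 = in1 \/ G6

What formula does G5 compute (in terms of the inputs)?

in0 \/ ((in1 \/ in0) \/ ((in1 \/ in0) /\ in0))

G1 = in1 \/ in0
G3 = G1 /\ in0 = (in1 \/ in0) /\ in0
G4 = G1 \/ G3 = (in1 \/ in0) \/ ((in1 \/ in0) /\ in0)
G5 = in0 \/ G4 = in0 \/ ((in1 \/ in0) \/ ((in1 \/ in0) /\ in0))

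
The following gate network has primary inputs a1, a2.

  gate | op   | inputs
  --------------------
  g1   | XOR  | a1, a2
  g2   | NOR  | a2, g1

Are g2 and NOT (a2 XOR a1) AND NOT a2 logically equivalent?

Yes

g1 = a1 XOR a2
g2 = a2 NOR g1 = a2 NOR (a1 XOR a2)
At a1=0, a2=1: circuit gives 0, formula gives 0.
At a1=0, a2=0: circuit gives 1, formula gives 1.
Agrees on all 4 inputs.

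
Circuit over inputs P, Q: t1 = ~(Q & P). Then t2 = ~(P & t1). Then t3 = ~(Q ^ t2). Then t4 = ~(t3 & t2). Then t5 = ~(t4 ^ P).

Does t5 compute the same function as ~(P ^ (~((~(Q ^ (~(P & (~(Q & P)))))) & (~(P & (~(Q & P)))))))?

Yes

t1 = ~(Q & P)
t2 = ~(P & t1) = ~(P & (~(Q & P)))
t3 = ~(Q ^ t2) = ~(Q ^ (~(P & (~(Q & P)))))
t4 = ~(t3 & t2) = ~((~(Q ^ (~(P & (~(Q & P)))))) & (~(P & (~(Q & P)))))
t5 = ~(t4 ^ P) = ~((~((~(Q ^ (~(P & (~(Q & P)))))) & (~(P & (~(Q & P)))))) ^ P)
At P=0, Q=0: circuit gives 0, formula gives 0.
At P=0, Q=1: circuit gives 1, formula gives 1.
Agrees on all 4 inputs.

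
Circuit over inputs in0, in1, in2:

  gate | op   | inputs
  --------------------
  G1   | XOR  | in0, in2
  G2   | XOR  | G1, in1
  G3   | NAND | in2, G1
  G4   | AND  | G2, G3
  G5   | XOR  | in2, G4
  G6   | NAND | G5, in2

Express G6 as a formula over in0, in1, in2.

(in2 XOR (((in0 XOR in2) XOR in1) AND (in2 NAND (in0 XOR in2)))) NAND in2

G1 = in0 XOR in2
G2 = G1 XOR in1 = (in0 XOR in2) XOR in1
G3 = in2 NAND G1 = in2 NAND (in0 XOR in2)
G4 = G2 AND G3 = ((in0 XOR in2) XOR in1) AND (in2 NAND (in0 XOR in2))
G5 = in2 XOR G4 = in2 XOR (((in0 XOR in2) XOR in1) AND (in2 NAND (in0 XOR in2)))
G6 = G5 NAND in2 = (in2 XOR (((in0 XOR in2) XOR in1) AND (in2 NAND (in0 XOR in2)))) NAND in2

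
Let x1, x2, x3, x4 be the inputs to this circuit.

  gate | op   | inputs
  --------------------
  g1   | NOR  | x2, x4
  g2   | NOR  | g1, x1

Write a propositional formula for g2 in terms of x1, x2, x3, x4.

(x2 NOR x4) NOR x1

g1 = x2 NOR x4
g2 = g1 NOR x1 = (x2 NOR x4) NOR x1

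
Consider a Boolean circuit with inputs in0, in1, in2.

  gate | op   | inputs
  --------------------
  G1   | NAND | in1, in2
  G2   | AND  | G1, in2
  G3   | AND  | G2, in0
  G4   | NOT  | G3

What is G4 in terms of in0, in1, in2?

NOT (((in1 NAND in2) AND in2) AND in0)

G1 = in1 NAND in2
G2 = G1 AND in2 = (in1 NAND in2) AND in2
G3 = G2 AND in0 = ((in1 NAND in2) AND in2) AND in0
G4 = NOT G3 = NOT (((in1 NAND in2) AND in2) AND in0)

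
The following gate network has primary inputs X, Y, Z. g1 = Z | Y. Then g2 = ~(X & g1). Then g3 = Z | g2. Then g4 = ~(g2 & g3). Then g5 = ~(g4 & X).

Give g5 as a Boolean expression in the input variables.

~((~((~(X & (Z | Y))) & (Z | (~(X & (Z | Y)))))) & X)

g1 = Z | Y
g2 = ~(X & g1) = ~(X & (Z | Y))
g3 = Z | g2 = Z | (~(X & (Z | Y)))
g4 = ~(g2 & g3) = ~((~(X & (Z | Y))) & (Z | (~(X & (Z | Y)))))
g5 = ~(g4 & X) = ~((~((~(X & (Z | Y))) & (Z | (~(X & (Z | Y)))))) & X)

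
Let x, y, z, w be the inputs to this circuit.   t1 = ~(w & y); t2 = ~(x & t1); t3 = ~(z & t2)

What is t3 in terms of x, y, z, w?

t1 = ~(w & y)
t2 = ~(x & t1) = ~(x & (~(w & y)))
t3 = ~(z & t2) = ~(z & (~(x & (~(w & y)))))

~(z & (~(x & (~(w & y)))))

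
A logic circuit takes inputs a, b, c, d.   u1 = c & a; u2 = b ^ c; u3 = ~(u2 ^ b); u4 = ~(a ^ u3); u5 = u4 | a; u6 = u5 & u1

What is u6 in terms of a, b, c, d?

u1 = c & a
u2 = b ^ c
u3 = ~(u2 ^ b) = ~((b ^ c) ^ b)
u4 = ~(a ^ u3) = ~(a ^ (~((b ^ c) ^ b)))
u5 = u4 | a = (~(a ^ (~((b ^ c) ^ b)))) | a
u6 = u5 & u1 = ((~(a ^ (~((b ^ c) ^ b)))) | a) & (c & a)

((~(a ^ (~((b ^ c) ^ b)))) | a) & (c & a)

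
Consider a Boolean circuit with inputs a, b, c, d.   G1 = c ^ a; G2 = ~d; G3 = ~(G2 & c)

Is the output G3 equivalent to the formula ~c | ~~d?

Yes

G2 = ~d
G3 = ~(G2 & c) = ~(~d & c)
At a=0, b=0, c=1, d=0: circuit gives 0, formula gives 0.
At a=0, b=0, c=0, d=0: circuit gives 1, formula gives 1.
Agrees on all 16 inputs.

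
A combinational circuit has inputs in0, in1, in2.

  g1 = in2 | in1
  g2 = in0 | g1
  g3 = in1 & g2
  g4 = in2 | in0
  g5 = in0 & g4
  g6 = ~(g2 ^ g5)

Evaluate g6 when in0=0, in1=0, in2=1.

g1 = 1 | 0 = 1
g2 = 0 | 1 = 1
g4 = 1 | 0 = 1
g5 = 0 & 1 = 0
g6 = ~(1 ^ 0) = 0

0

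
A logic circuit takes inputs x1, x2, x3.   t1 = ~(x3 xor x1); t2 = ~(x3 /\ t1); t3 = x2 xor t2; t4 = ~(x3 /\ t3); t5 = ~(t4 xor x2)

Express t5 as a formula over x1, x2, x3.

t1 = ~(x3 xor x1)
t2 = ~(x3 /\ t1) = ~(x3 /\ (~(x3 xor x1)))
t3 = x2 xor t2 = x2 xor (~(x3 /\ (~(x3 xor x1))))
t4 = ~(x3 /\ t3) = ~(x3 /\ (x2 xor (~(x3 /\ (~(x3 xor x1))))))
t5 = ~(t4 xor x2) = ~((~(x3 /\ (x2 xor (~(x3 /\ (~(x3 xor x1))))))) xor x2)

~((~(x3 /\ (x2 xor (~(x3 /\ (~(x3 xor x1))))))) xor x2)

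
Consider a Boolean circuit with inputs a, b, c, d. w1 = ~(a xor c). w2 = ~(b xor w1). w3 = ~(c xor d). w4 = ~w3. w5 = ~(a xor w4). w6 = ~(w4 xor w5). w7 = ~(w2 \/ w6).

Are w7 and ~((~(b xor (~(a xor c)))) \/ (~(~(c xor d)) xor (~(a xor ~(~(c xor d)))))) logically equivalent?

w1 = ~(a xor c)
w2 = ~(b xor w1) = ~(b xor (~(a xor c)))
w3 = ~(c xor d)
w4 = ~w3 = ~(~(c xor d))
w5 = ~(a xor w4) = ~(a xor ~(~(c xor d)))
w6 = ~(w4 xor w5) = ~(~(~(c xor d)) xor (~(a xor ~(~(c xor d)))))
w7 = ~(w2 \/ w6) = ~((~(b xor (~(a xor c)))) \/ (~(~(~(c xor d)) xor (~(a xor ~(~(c xor d)))))))
At a=0, b=0, c=0, d=0: circuit gives 1, formula gives 0.

No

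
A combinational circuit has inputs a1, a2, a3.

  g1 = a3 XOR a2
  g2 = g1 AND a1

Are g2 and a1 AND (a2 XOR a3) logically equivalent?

Yes

g1 = a3 XOR a2
g2 = g1 AND a1 = (a3 XOR a2) AND a1
At a1=0, a2=0, a3=0: circuit gives 0, formula gives 0.
At a1=1, a2=0, a3=1: circuit gives 1, formula gives 1.
Agrees on all 8 inputs.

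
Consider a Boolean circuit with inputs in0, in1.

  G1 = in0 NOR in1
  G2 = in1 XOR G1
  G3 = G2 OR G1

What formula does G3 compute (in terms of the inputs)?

G1 = in0 NOR in1
G2 = in1 XOR G1 = in1 XOR (in0 NOR in1)
G3 = G2 OR G1 = (in1 XOR (in0 NOR in1)) OR (in0 NOR in1)

(in1 XOR (in0 NOR in1)) OR (in0 NOR in1)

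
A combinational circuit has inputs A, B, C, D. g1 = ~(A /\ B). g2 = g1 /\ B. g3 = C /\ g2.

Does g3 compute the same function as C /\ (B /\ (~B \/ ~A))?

Yes

g1 = ~(A /\ B)
g2 = g1 /\ B = (~(A /\ B)) /\ B
g3 = C /\ g2 = C /\ ((~(A /\ B)) /\ B)
At A=0, B=0, C=0, D=0: circuit gives 0, formula gives 0.
At A=0, B=1, C=1, D=0: circuit gives 1, formula gives 1.
Agrees on all 16 inputs.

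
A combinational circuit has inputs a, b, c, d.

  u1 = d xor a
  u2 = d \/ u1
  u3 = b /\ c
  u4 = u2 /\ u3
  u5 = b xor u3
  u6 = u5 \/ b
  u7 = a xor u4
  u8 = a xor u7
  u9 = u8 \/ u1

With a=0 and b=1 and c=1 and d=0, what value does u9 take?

0

u1 = 0 xor 0 = 0
u2 = 0 \/ 0 = 0
u3 = 1 /\ 1 = 1
u4 = 0 /\ 1 = 0
u7 = 0 xor 0 = 0
u8 = 0 xor 0 = 0
u9 = 0 \/ 0 = 0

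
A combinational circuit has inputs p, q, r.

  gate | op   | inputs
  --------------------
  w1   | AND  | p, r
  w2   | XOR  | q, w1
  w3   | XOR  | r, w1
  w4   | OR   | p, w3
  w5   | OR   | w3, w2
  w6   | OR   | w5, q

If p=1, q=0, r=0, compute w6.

0

w1 = 1 AND 0 = 0
w2 = 0 XOR 0 = 0
w3 = 0 XOR 0 = 0
w5 = 0 OR 0 = 0
w6 = 0 OR 0 = 0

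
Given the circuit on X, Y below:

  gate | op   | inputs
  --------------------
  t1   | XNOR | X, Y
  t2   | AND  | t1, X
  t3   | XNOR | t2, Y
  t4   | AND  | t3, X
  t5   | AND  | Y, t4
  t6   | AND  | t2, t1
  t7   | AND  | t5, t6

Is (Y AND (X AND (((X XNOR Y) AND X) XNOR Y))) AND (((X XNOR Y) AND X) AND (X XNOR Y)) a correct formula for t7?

t1 = X XNOR Y
t2 = t1 AND X = (X XNOR Y) AND X
t3 = t2 XNOR Y = ((X XNOR Y) AND X) XNOR Y
t4 = t3 AND X = (((X XNOR Y) AND X) XNOR Y) AND X
t5 = Y AND t4 = Y AND ((((X XNOR Y) AND X) XNOR Y) AND X)
t6 = t2 AND t1 = ((X XNOR Y) AND X) AND (X XNOR Y)
t7 = t5 AND t6 = (Y AND ((((X XNOR Y) AND X) XNOR Y) AND X)) AND (((X XNOR Y) AND X) AND (X XNOR Y))
At X=0, Y=0: circuit gives 0, formula gives 0.
At X=1, Y=1: circuit gives 1, formula gives 1.
Agrees on all 4 inputs.

Yes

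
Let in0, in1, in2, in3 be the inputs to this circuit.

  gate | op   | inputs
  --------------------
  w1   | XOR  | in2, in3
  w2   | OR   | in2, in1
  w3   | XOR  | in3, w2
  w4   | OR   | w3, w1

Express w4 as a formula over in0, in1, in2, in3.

w1 = in2 XOR in3
w2 = in2 OR in1
w3 = in3 XOR w2 = in3 XOR (in2 OR in1)
w4 = w3 OR w1 = (in3 XOR (in2 OR in1)) OR (in2 XOR in3)

(in3 XOR (in2 OR in1)) OR (in2 XOR in3)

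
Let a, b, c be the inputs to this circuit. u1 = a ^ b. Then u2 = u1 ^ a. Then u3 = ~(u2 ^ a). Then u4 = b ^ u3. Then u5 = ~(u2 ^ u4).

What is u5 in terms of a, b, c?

u1 = a ^ b
u2 = u1 ^ a = (a ^ b) ^ a
u3 = ~(u2 ^ a) = ~(((a ^ b) ^ a) ^ a)
u4 = b ^ u3 = b ^ (~(((a ^ b) ^ a) ^ a))
u5 = ~(u2 ^ u4) = ~(((a ^ b) ^ a) ^ (b ^ (~(((a ^ b) ^ a) ^ a))))

~(((a ^ b) ^ a) ^ (b ^ (~(((a ^ b) ^ a) ^ a))))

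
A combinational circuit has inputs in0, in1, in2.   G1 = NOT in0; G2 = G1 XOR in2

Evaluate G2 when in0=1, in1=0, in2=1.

G1 = NOT 1 = 0
G2 = 0 XOR 1 = 1

1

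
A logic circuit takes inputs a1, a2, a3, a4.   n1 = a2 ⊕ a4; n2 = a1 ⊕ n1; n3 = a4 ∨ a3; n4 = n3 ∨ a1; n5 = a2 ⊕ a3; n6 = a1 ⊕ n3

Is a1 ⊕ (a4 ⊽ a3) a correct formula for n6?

No

n3 = a4 ∨ a3
n6 = a1 ⊕ n3 = a1 ⊕ (a4 ∨ a3)
At a1=0, a2=0, a3=0, a4=0: circuit gives 0, formula gives 1.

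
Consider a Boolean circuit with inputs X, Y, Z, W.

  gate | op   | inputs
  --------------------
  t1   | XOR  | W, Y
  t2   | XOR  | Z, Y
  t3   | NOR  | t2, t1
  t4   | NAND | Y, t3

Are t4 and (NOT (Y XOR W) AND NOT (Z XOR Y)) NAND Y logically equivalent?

t1 = W XOR Y
t2 = Z XOR Y
t3 = t2 NOR t1 = (Z XOR Y) NOR (W XOR Y)
t4 = Y NAND t3 = Y NAND ((Z XOR Y) NOR (W XOR Y))
At X=0, Y=1, Z=1, W=1: circuit gives 0, formula gives 0.
At X=0, Y=0, Z=0, W=0: circuit gives 1, formula gives 1.
Agrees on all 16 inputs.

Yes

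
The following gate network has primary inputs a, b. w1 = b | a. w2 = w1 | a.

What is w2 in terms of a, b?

w1 = b | a
w2 = w1 | a = (b | a) | a

(b | a) | a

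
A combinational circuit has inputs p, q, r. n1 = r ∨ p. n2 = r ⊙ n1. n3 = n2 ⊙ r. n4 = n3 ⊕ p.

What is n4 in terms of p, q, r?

n1 = r ∨ p
n2 = r ⊙ n1 = r ⊙ (r ∨ p)
n3 = n2 ⊙ r = (r ⊙ (r ∨ p)) ⊙ r
n4 = n3 ⊕ p = ((r ⊙ (r ∨ p)) ⊙ r) ⊕ p

((r ⊙ (r ∨ p)) ⊙ r) ⊕ p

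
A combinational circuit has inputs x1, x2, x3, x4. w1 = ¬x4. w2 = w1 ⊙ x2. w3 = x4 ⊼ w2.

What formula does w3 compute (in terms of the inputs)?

w1 = ¬x4
w2 = w1 ⊙ x2 = ¬x4 ⊙ x2
w3 = x4 ⊼ w2 = x4 ⊼ (¬x4 ⊙ x2)

x4 ⊼ (¬x4 ⊙ x2)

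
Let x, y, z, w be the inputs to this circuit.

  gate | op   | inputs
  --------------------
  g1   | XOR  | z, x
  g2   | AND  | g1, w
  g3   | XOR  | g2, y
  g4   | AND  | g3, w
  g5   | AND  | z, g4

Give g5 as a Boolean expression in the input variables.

z AND ((((z XOR x) AND w) XOR y) AND w)

g1 = z XOR x
g2 = g1 AND w = (z XOR x) AND w
g3 = g2 XOR y = ((z XOR x) AND w) XOR y
g4 = g3 AND w = (((z XOR x) AND w) XOR y) AND w
g5 = z AND g4 = z AND ((((z XOR x) AND w) XOR y) AND w)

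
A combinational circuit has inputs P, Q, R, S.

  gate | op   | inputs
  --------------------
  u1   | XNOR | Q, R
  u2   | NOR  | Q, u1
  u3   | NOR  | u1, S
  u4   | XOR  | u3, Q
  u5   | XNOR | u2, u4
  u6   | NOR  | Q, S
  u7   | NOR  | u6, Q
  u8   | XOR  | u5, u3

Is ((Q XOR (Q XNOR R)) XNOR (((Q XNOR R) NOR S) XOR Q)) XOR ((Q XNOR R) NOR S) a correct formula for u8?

No

u1 = Q XNOR R
u2 = Q NOR u1 = Q NOR (Q XNOR R)
u3 = u1 NOR S = (Q XNOR R) NOR S
u4 = u3 XOR Q = ((Q XNOR R) NOR S) XOR Q
u5 = u2 XNOR u4 = (Q NOR (Q XNOR R)) XNOR (((Q XNOR R) NOR S) XOR Q)
u8 = u5 XOR u3 = ((Q NOR (Q XNOR R)) XNOR (((Q XNOR R) NOR S) XOR Q)) XOR ((Q XNOR R) NOR S)
At P=0, Q=0, R=0, S=0: circuit gives 1, formula gives 0.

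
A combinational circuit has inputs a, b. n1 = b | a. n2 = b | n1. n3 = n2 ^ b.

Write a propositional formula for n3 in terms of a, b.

(b | (b | a)) ^ b

n1 = b | a
n2 = b | n1 = b | (b | a)
n3 = n2 ^ b = (b | (b | a)) ^ b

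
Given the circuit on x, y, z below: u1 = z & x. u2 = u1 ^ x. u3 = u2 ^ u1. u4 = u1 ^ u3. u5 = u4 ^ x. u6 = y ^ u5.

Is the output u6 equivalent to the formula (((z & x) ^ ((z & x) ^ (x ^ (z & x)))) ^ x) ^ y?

Yes

u1 = z & x
u2 = u1 ^ x = (z & x) ^ x
u3 = u2 ^ u1 = ((z & x) ^ x) ^ (z & x)
u4 = u1 ^ u3 = (z & x) ^ (((z & x) ^ x) ^ (z & x))
u5 = u4 ^ x = ((z & x) ^ (((z & x) ^ x) ^ (z & x))) ^ x
u6 = y ^ u5 = y ^ (((z & x) ^ (((z & x) ^ x) ^ (z & x))) ^ x)
At x=0, y=0, z=0: circuit gives 0, formula gives 0.
At x=0, y=1, z=0: circuit gives 1, formula gives 1.
Agrees on all 8 inputs.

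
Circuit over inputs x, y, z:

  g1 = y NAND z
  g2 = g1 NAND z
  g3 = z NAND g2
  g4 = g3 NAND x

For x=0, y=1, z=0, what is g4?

1

g1 = 1 NAND 0 = 1
g2 = 1 NAND 0 = 1
g3 = 0 NAND 1 = 1
g4 = 1 NAND 0 = 1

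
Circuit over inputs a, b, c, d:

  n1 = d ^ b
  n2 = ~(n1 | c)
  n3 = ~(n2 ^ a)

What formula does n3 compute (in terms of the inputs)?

n1 = d ^ b
n2 = ~(n1 | c) = ~((d ^ b) | c)
n3 = ~(n2 ^ a) = ~((~((d ^ b) | c)) ^ a)

~((~((d ^ b) | c)) ^ a)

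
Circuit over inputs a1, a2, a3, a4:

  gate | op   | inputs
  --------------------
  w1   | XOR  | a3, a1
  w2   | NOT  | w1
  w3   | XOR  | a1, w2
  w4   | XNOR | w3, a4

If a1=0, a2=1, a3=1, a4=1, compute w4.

0

w1 = 1 XOR 0 = 1
w2 = NOT 1 = 0
w3 = 0 XOR 0 = 0
w4 = 0 XNOR 1 = 0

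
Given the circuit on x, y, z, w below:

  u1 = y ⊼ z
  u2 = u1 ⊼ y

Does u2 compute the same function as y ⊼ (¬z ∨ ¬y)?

Yes

u1 = y ⊼ z
u2 = u1 ⊼ y = (y ⊼ z) ⊼ y
At x=0, y=1, z=0, w=0: circuit gives 0, formula gives 0.
At x=0, y=0, z=0, w=0: circuit gives 1, formula gives 1.
Agrees on all 16 inputs.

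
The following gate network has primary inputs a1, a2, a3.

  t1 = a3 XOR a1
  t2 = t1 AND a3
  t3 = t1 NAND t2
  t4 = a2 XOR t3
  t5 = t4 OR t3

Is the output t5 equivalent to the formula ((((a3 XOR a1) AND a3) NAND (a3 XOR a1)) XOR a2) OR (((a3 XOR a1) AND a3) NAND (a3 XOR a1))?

Yes

t1 = a3 XOR a1
t2 = t1 AND a3 = (a3 XOR a1) AND a3
t3 = t1 NAND t2 = (a3 XOR a1) NAND ((a3 XOR a1) AND a3)
t4 = a2 XOR t3 = a2 XOR ((a3 XOR a1) NAND ((a3 XOR a1) AND a3))
t5 = t4 OR t3 = (a2 XOR ((a3 XOR a1) NAND ((a3 XOR a1) AND a3))) OR ((a3 XOR a1) NAND ((a3 XOR a1) AND a3))
At a1=0, a2=0, a3=1: circuit gives 0, formula gives 0.
At a1=0, a2=0, a3=0: circuit gives 1, formula gives 1.
Agrees on all 8 inputs.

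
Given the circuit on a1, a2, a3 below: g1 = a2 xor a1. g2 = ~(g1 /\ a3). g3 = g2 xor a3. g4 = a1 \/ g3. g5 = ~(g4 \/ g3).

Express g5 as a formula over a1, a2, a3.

g1 = a2 xor a1
g2 = ~(g1 /\ a3) = ~((a2 xor a1) /\ a3)
g3 = g2 xor a3 = (~((a2 xor a1) /\ a3)) xor a3
g4 = a1 \/ g3 = a1 \/ ((~((a2 xor a1) /\ a3)) xor a3)
g5 = ~(g4 \/ g3) = ~((a1 \/ ((~((a2 xor a1) /\ a3)) xor a3)) \/ ((~((a2 xor a1) /\ a3)) xor a3))

~((a1 \/ ((~((a2 xor a1) /\ a3)) xor a3)) \/ ((~((a2 xor a1) /\ a3)) xor a3))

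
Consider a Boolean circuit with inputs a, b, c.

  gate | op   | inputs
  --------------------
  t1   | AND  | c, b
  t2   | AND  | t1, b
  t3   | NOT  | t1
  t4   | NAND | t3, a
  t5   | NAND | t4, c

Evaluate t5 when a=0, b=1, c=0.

t1 = 0 AND 1 = 0
t3 = NOT 0 = 1
t4 = 1 NAND 0 = 1
t5 = 1 NAND 0 = 1

1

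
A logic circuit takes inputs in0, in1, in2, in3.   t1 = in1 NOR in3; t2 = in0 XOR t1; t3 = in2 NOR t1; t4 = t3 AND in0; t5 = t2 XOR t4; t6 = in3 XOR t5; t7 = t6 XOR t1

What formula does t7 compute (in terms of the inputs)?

t1 = in1 NOR in3
t2 = in0 XOR t1 = in0 XOR (in1 NOR in3)
t3 = in2 NOR t1 = in2 NOR (in1 NOR in3)
t4 = t3 AND in0 = (in2 NOR (in1 NOR in3)) AND in0
t5 = t2 XOR t4 = (in0 XOR (in1 NOR in3)) XOR ((in2 NOR (in1 NOR in3)) AND in0)
t6 = in3 XOR t5 = in3 XOR ((in0 XOR (in1 NOR in3)) XOR ((in2 NOR (in1 NOR in3)) AND in0))
t7 = t6 XOR t1 = (in3 XOR ((in0 XOR (in1 NOR in3)) XOR ((in2 NOR (in1 NOR in3)) AND in0))) XOR (in1 NOR in3)

(in3 XOR ((in0 XOR (in1 NOR in3)) XOR ((in2 NOR (in1 NOR in3)) AND in0))) XOR (in1 NOR in3)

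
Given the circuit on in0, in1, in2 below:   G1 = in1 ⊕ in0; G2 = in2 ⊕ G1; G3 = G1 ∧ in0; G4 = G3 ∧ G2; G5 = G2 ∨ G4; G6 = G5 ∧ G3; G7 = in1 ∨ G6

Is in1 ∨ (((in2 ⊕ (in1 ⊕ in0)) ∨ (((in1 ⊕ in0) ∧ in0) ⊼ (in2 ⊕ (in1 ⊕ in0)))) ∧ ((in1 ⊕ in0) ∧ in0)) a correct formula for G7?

G1 = in1 ⊕ in0
G2 = in2 ⊕ G1 = in2 ⊕ (in1 ⊕ in0)
G3 = G1 ∧ in0 = (in1 ⊕ in0) ∧ in0
G4 = G3 ∧ G2 = ((in1 ⊕ in0) ∧ in0) ∧ (in2 ⊕ (in1 ⊕ in0))
G5 = G2 ∨ G4 = (in2 ⊕ (in1 ⊕ in0)) ∨ (((in1 ⊕ in0) ∧ in0) ∧ (in2 ⊕ (in1 ⊕ in0)))
G6 = G5 ∧ G3 = ((in2 ⊕ (in1 ⊕ in0)) ∨ (((in1 ⊕ in0) ∧ in0) ∧ (in2 ⊕ (in1 ⊕ in0)))) ∧ ((in1 ⊕ in0) ∧ in0)
G7 = in1 ∨ G6 = in1 ∨ (((in2 ⊕ (in1 ⊕ in0)) ∨ (((in1 ⊕ in0) ∧ in0) ∧ (in2 ⊕ (in1 ⊕ in0)))) ∧ ((in1 ⊕ in0) ∧ in0))
At in0=1, in1=0, in2=1: circuit gives 0, formula gives 1.

No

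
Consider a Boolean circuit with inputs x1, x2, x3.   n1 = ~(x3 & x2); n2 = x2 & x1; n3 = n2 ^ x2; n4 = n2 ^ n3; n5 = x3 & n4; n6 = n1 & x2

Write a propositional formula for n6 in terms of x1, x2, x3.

(~(x3 & x2)) & x2

n1 = ~(x3 & x2)
n6 = n1 & x2 = (~(x3 & x2)) & x2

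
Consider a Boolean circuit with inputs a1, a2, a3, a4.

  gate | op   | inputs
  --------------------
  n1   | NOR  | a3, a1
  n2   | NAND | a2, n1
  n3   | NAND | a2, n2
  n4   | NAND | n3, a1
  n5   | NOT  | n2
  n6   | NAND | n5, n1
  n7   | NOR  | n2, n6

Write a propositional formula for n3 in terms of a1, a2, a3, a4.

a2 NAND (a2 NAND (a3 NOR a1))

n1 = a3 NOR a1
n2 = a2 NAND n1 = a2 NAND (a3 NOR a1)
n3 = a2 NAND n2 = a2 NAND (a2 NAND (a3 NOR a1))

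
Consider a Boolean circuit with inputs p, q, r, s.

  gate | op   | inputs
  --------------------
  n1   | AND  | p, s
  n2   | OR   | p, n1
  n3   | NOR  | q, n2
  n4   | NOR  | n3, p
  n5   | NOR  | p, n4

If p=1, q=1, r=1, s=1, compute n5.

n1 = 1 AND 1 = 1
n2 = 1 OR 1 = 1
n3 = 1 NOR 1 = 0
n4 = 0 NOR 1 = 0
n5 = 1 NOR 0 = 0

0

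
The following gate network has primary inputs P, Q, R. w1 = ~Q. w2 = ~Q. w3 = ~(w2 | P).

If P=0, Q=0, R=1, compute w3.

0

w2 = ~0 = 1
w3 = ~(1 | 0) = 0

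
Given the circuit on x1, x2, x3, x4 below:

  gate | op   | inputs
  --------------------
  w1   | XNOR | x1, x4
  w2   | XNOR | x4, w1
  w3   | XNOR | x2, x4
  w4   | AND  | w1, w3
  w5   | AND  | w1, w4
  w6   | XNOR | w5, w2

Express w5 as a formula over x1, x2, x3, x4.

(x1 XNOR x4) AND ((x1 XNOR x4) AND (x2 XNOR x4))

w1 = x1 XNOR x4
w3 = x2 XNOR x4
w4 = w1 AND w3 = (x1 XNOR x4) AND (x2 XNOR x4)
w5 = w1 AND w4 = (x1 XNOR x4) AND ((x1 XNOR x4) AND (x2 XNOR x4))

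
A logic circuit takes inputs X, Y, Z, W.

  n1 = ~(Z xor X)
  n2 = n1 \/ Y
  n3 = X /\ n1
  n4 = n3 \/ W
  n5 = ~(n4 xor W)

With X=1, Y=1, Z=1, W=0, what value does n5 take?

n1 = ~(1 xor 1) = 1
n3 = 1 /\ 1 = 1
n4 = 1 \/ 0 = 1
n5 = ~(1 xor 0) = 0

0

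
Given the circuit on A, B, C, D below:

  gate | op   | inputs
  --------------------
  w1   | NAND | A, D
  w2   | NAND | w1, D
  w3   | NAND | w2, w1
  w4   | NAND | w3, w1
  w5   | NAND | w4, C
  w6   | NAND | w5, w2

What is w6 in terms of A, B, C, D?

w1 = A NAND D
w2 = w1 NAND D = (A NAND D) NAND D
w3 = w2 NAND w1 = ((A NAND D) NAND D) NAND (A NAND D)
w4 = w3 NAND w1 = (((A NAND D) NAND D) NAND (A NAND D)) NAND (A NAND D)
w5 = w4 NAND C = ((((A NAND D) NAND D) NAND (A NAND D)) NAND (A NAND D)) NAND C
w6 = w5 NAND w2 = (((((A NAND D) NAND D) NAND (A NAND D)) NAND (A NAND D)) NAND C) NAND ((A NAND D) NAND D)

(((((A NAND D) NAND D) NAND (A NAND D)) NAND (A NAND D)) NAND C) NAND ((A NAND D) NAND D)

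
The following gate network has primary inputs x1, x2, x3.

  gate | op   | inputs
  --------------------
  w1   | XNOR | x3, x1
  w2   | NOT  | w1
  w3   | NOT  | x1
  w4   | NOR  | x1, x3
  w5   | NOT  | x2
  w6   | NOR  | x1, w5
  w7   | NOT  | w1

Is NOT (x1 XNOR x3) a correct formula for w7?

w1 = x3 XNOR x1
w7 = NOT w1 = NOT (x3 XNOR x1)
At x1=0, x2=0, x3=0: circuit gives 0, formula gives 0.
At x1=0, x2=0, x3=1: circuit gives 1, formula gives 1.
Agrees on all 8 inputs.

Yes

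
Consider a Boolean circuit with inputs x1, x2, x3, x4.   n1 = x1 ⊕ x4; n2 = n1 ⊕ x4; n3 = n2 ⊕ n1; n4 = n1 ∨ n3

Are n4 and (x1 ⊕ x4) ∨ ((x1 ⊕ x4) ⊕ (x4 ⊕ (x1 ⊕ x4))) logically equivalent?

n1 = x1 ⊕ x4
n2 = n1 ⊕ x4 = (x1 ⊕ x4) ⊕ x4
n3 = n2 ⊕ n1 = ((x1 ⊕ x4) ⊕ x4) ⊕ (x1 ⊕ x4)
n4 = n1 ∨ n3 = (x1 ⊕ x4) ∨ (((x1 ⊕ x4) ⊕ x4) ⊕ (x1 ⊕ x4))
At x1=0, x2=0, x3=0, x4=0: circuit gives 0, formula gives 0.
At x1=0, x2=0, x3=0, x4=1: circuit gives 1, formula gives 1.
Agrees on all 16 inputs.

Yes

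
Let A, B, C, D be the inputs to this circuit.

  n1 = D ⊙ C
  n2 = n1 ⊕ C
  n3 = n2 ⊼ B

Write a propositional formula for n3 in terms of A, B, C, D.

((D ⊙ C) ⊕ C) ⊼ B

n1 = D ⊙ C
n2 = n1 ⊕ C = (D ⊙ C) ⊕ C
n3 = n2 ⊼ B = ((D ⊙ C) ⊕ C) ⊼ B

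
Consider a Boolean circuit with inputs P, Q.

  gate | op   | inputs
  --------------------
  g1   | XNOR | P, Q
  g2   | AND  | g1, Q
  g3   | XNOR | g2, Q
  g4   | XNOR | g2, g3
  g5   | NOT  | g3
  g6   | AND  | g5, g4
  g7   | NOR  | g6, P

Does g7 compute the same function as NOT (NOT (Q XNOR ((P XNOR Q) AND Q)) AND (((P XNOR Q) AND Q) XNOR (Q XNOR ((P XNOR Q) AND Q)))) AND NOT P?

Yes

g1 = P XNOR Q
g2 = g1 AND Q = (P XNOR Q) AND Q
g3 = g2 XNOR Q = ((P XNOR Q) AND Q) XNOR Q
g4 = g2 XNOR g3 = ((P XNOR Q) AND Q) XNOR (((P XNOR Q) AND Q) XNOR Q)
g5 = NOT g3 = NOT (((P XNOR Q) AND Q) XNOR Q)
g6 = g5 AND g4 = NOT (((P XNOR Q) AND Q) XNOR Q) AND (((P XNOR Q) AND Q) XNOR (((P XNOR Q) AND Q) XNOR Q))
g7 = g6 NOR P = (NOT (((P XNOR Q) AND Q) XNOR Q) AND (((P XNOR Q) AND Q) XNOR (((P XNOR Q) AND Q) XNOR Q))) NOR P
At P=0, Q=1: circuit gives 0, formula gives 0.
At P=0, Q=0: circuit gives 1, formula gives 1.
Agrees on all 4 inputs.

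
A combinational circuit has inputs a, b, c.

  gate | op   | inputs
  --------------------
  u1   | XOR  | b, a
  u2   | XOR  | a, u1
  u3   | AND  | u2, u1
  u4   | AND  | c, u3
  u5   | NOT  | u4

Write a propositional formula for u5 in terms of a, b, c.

NOT (c AND ((a XOR (b XOR a)) AND (b XOR a)))

u1 = b XOR a
u2 = a XOR u1 = a XOR (b XOR a)
u3 = u2 AND u1 = (a XOR (b XOR a)) AND (b XOR a)
u4 = c AND u3 = c AND ((a XOR (b XOR a)) AND (b XOR a))
u5 = NOT u4 = NOT (c AND ((a XOR (b XOR a)) AND (b XOR a)))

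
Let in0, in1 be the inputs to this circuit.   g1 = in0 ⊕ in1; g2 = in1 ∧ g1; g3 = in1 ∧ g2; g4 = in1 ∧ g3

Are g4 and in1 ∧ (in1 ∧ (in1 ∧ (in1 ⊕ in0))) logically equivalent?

Yes

g1 = in0 ⊕ in1
g2 = in1 ∧ g1 = in1 ∧ (in0 ⊕ in1)
g3 = in1 ∧ g2 = in1 ∧ (in1 ∧ (in0 ⊕ in1))
g4 = in1 ∧ g3 = in1 ∧ (in1 ∧ (in1 ∧ (in0 ⊕ in1)))
At in0=0, in1=0: circuit gives 0, formula gives 0.
At in0=0, in1=1: circuit gives 1, formula gives 1.
Agrees on all 4 inputs.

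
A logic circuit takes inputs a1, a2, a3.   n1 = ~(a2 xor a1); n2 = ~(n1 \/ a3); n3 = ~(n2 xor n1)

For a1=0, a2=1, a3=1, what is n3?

1

n1 = ~(1 xor 0) = 0
n2 = ~(0 \/ 1) = 0
n3 = ~(0 xor 0) = 1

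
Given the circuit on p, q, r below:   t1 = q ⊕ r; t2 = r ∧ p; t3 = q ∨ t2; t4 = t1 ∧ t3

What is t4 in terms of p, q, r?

(q ⊕ r) ∧ (q ∨ (r ∧ p))

t1 = q ⊕ r
t2 = r ∧ p
t3 = q ∨ t2 = q ∨ (r ∧ p)
t4 = t1 ∧ t3 = (q ⊕ r) ∧ (q ∨ (r ∧ p))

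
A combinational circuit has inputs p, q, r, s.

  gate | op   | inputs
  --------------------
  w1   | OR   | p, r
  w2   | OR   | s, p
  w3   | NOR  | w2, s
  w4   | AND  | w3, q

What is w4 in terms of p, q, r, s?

w2 = s OR p
w3 = w2 NOR s = (s OR p) NOR s
w4 = w3 AND q = ((s OR p) NOR s) AND q

((s OR p) NOR s) AND q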